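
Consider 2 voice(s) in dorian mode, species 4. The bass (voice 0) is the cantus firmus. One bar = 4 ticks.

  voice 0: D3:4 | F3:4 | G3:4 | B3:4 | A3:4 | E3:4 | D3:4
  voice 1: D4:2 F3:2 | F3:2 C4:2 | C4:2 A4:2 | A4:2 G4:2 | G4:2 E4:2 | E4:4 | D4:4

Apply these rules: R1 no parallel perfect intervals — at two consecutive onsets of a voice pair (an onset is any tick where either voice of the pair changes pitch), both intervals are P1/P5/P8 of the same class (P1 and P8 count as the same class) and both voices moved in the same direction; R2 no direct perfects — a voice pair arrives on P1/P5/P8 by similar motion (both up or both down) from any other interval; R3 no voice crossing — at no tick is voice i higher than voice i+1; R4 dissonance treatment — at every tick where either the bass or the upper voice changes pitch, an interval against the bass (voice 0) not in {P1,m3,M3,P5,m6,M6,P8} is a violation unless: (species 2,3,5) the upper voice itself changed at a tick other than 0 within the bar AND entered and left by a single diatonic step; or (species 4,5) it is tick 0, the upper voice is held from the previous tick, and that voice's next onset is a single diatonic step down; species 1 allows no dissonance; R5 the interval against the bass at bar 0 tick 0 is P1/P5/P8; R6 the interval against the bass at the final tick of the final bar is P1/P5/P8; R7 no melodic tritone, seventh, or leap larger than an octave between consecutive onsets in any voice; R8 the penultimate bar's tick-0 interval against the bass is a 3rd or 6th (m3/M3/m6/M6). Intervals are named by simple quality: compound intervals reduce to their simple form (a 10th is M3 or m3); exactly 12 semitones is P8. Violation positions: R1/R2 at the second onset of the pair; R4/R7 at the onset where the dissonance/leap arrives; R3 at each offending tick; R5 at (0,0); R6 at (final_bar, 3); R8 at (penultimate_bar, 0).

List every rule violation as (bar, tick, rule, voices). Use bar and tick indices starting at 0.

(2, 0, R4, (0, 1))
(2, 2, R4, (0, 1))
(4, 0, R4, (0, 1))
(5, 0, R8, (0, 1))
(6, 0, R1, (0, 1))

bar 0: v0=D3 v1=D4 downbeat P8
bar 1: v0=F3 v1=F3 downbeat P1
bar 2: v0=G3 v1=C4 downbeat P4
bar 3: v0=B3 v1=A4 downbeat m7
bar 4: v0=A3 v1=G4 downbeat m7
bar 5: v0=E3 v1=E4 downbeat P8
bar 6: v0=D3 v1=D4 downbeat P8
  -> R4 @ bar 2 tick 0 v(0, 1): G3/C4 P4 untreated
  -> R4 @ bar 2 tick 2 v(0, 1): G3/A4 M2 untreated
  -> R4 @ bar 4 tick 0 v(0, 1): A3/G4 m7 untreated
  -> R8 @ bar 5 tick 0 v(0, 1): penult P8 not 3rd/6th
  -> R1 @ bar 6 tick 0 v(0, 1): E3/E4 P8 -> D3/D4 P8 similar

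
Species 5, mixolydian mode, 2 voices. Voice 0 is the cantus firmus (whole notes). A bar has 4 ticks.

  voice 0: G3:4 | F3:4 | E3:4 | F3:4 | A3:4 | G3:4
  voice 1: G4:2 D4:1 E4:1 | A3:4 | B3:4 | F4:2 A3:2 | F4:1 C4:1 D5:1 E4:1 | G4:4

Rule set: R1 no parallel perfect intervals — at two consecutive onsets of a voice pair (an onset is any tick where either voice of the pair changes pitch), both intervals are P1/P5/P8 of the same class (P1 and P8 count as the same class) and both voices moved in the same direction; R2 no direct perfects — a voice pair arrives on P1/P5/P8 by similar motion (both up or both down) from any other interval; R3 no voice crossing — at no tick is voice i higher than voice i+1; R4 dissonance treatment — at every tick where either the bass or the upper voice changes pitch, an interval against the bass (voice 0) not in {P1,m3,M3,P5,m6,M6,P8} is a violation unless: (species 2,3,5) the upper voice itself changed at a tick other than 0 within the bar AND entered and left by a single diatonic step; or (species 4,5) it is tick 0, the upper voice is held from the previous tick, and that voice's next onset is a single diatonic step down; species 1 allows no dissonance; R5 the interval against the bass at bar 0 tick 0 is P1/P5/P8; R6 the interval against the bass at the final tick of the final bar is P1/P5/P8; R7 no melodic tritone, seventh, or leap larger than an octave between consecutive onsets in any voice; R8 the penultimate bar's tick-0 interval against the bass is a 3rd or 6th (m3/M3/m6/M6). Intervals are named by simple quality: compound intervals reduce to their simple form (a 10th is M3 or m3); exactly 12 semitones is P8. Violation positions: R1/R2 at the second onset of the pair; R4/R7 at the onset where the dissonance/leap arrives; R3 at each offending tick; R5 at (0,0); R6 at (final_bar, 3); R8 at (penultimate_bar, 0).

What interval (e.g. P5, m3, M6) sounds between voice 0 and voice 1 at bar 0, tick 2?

voice 0=G3 voice 1=D4 -> P5

P5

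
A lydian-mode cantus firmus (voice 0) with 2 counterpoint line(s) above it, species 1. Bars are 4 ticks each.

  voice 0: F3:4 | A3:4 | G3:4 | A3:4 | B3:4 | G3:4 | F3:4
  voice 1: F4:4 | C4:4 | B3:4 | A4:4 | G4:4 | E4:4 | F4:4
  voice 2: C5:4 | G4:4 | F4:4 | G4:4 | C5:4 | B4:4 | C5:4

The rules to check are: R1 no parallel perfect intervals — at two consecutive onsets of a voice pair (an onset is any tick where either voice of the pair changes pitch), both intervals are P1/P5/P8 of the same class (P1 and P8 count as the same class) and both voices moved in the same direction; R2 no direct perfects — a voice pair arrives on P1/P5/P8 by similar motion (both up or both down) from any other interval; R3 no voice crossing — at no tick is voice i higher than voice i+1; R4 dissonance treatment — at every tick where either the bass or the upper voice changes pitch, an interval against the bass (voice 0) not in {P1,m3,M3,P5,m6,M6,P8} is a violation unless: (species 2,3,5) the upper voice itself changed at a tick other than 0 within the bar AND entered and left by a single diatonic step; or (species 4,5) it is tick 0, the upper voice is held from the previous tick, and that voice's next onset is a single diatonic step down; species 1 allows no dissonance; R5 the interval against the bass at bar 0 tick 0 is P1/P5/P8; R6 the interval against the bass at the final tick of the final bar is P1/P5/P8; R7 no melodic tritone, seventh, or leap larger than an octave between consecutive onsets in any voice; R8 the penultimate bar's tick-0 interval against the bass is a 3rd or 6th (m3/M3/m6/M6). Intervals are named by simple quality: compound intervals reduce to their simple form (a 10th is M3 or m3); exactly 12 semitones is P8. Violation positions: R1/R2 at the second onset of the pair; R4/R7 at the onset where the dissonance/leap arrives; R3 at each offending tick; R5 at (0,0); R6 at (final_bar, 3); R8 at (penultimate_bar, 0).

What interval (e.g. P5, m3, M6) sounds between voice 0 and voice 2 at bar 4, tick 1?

m2

voice 0=B3 voice 2=C5 -> m2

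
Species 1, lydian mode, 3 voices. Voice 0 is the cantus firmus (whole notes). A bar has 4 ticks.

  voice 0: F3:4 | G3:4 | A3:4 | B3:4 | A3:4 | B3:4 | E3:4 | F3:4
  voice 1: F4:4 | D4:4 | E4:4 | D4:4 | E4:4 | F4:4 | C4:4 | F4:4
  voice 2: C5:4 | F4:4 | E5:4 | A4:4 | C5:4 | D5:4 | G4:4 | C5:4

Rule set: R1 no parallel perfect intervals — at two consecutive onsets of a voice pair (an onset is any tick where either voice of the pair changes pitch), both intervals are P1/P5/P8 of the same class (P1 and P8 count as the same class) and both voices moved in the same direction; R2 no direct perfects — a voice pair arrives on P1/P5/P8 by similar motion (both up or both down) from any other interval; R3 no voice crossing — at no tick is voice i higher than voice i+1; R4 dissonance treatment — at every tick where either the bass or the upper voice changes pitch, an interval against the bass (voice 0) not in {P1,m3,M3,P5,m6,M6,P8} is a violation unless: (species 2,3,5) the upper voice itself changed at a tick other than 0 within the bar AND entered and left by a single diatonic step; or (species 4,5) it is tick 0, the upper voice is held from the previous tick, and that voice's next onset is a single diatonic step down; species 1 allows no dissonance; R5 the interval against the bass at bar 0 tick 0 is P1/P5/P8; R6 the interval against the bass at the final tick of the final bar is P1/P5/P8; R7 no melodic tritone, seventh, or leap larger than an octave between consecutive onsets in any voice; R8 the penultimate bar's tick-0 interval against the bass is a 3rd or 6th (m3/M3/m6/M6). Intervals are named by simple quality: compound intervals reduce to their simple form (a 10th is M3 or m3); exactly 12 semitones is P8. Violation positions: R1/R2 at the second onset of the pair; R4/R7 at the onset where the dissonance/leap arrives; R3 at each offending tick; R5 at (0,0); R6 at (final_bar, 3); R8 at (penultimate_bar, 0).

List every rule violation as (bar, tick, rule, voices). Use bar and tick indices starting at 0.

(1, 0, R4, (0, 2))
(2, 0, R1, (0, 1))
(2, 0, R2, (0, 2))
(2, 0, R2, (1, 2))
(2, 0, R7, (2,))
(3, 0, R2, (1, 2))
(3, 0, R4, (0, 2))
(5, 0, R4, (0, 1))
(6, 0, R2, (1, 2))
(7, 0, R1, (1, 2))
(7, 0, R2, (0, 1))
(7, 0, R2, (0, 2))

bar 0: v0=F3 v1=F4 v2=C5 downbeat P5
bar 1: v0=G3 v1=D4 v2=F4 downbeat m7
bar 2: v0=A3 v1=E4 v2=E5 downbeat P5
bar 3: v0=B3 v1=D4 v2=A4 downbeat m7
bar 4: v0=A3 v1=E4 v2=C5 downbeat m3
bar 5: v0=B3 v1=F4 v2=D5 downbeat m3
bar 6: v0=E3 v1=C4 v2=G4 downbeat m3
bar 7: v0=F3 v1=F4 v2=C5 downbeat P5
  -> R4 @ bar 1 tick 0 v(0, 2): G3/F4 m7 untreated
  -> R1 @ bar 2 tick 0 v(0, 1): G3/D4 P5 -> A3/E4 P5 similar
  -> R2 @ bar 2 tick 0 v(0, 2): G3/F4 m7 -> A3/E5 P5 similar
  -> R2 @ bar 2 tick 0 v(1, 2): D4/F4 m3 -> E4/E5 P8 similar
  -> R7 @ bar 2 tick 0 v(2,): F4->E5 leap 11st
  -> R2 @ bar 3 tick 0 v(1, 2): E4/E5 P8 -> D4/A4 P5 similar
  -> R4 @ bar 3 tick 0 v(0, 2): B3/A4 m7 untreated
  -> R4 @ bar 5 tick 0 v(0, 1): B3/F4 TT untreated
  -> R2 @ bar 6 tick 0 v(1, 2): F4/D5 M6 -> C4/G4 P5 similar
  -> R1 @ bar 7 tick 0 v(1, 2): C4/G4 P5 -> F4/C5 P5 similar
  -> R2 @ bar 7 tick 0 v(0, 1): E3/C4 m6 -> F3/F4 P8 similar
  -> R2 @ bar 7 tick 0 v(0, 2): E3/G4 m3 -> F3/C5 P5 similar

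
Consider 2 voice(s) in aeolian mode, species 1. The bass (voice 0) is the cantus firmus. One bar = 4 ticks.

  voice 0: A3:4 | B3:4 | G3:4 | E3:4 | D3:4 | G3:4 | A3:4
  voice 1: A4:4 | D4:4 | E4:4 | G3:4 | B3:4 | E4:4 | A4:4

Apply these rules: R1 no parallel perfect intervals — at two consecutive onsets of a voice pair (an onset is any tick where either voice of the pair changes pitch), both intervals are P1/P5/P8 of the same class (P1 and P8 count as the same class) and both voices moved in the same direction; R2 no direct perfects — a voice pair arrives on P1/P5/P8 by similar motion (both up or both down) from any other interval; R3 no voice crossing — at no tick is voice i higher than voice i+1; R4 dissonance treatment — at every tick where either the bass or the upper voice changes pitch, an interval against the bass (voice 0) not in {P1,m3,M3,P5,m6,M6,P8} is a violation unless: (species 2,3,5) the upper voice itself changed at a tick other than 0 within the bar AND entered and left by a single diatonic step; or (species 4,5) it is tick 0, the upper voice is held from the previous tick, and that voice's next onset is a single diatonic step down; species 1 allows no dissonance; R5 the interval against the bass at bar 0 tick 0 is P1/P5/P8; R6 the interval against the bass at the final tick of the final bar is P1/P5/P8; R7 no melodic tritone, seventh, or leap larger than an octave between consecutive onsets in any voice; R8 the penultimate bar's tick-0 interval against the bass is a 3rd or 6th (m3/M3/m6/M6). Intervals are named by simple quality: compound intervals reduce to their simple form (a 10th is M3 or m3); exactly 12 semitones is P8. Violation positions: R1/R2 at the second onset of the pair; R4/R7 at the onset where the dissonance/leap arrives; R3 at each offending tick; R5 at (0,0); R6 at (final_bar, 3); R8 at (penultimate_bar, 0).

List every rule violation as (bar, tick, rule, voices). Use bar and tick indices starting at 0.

(6, 0, R2, (0, 1))

bar 0: v0=A3 v1=A4 downbeat P8
bar 1: v0=B3 v1=D4 downbeat m3
bar 2: v0=G3 v1=E4 downbeat M6
bar 3: v0=E3 v1=G3 downbeat m3
bar 4: v0=D3 v1=B3 downbeat M6
bar 5: v0=G3 v1=E4 downbeat M6
bar 6: v0=A3 v1=A4 downbeat P8
  -> R2 @ bar 6 tick 0 v(0, 1): G3/E4 M6 -> A3/A4 P8 similar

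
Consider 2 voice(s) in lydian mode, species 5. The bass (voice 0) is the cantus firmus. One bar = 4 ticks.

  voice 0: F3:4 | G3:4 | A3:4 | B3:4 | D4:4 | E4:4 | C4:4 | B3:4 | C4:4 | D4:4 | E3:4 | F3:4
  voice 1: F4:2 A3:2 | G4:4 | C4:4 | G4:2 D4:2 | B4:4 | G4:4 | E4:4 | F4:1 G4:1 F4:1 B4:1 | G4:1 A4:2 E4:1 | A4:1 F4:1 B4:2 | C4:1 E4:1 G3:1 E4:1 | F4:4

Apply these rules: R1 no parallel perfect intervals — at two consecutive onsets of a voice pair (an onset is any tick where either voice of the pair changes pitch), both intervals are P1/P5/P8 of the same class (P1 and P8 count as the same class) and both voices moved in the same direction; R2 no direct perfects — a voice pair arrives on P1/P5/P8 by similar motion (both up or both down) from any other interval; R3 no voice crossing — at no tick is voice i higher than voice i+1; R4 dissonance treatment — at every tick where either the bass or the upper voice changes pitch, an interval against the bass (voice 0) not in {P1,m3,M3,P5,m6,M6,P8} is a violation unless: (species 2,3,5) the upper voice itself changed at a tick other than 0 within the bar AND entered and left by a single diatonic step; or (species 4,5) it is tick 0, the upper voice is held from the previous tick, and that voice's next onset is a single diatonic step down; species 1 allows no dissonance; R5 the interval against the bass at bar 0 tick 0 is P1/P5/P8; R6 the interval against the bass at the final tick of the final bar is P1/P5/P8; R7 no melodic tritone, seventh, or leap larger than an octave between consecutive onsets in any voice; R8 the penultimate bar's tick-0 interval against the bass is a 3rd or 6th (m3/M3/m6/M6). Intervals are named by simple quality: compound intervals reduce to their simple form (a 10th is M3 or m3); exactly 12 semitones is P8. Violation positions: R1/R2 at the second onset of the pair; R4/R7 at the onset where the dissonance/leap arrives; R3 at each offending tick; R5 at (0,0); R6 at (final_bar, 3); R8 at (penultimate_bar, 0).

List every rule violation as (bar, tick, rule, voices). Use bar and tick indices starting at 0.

(1, 0, R2, (0, 1))
(1, 0, R7, (1,))
(7, 0, R4, (0, 1))
(7, 2, R4, (0, 1))
(7, 3, R7, (1,))
(9, 0, R2, (0, 1))
(9, 2, R7, (1,))
(10, 0, R7, (0,))
(10, 0, R7, (1,))
(11, 0, R1, (0, 1))

bar 0: v0=F3 v1=F4 downbeat P8
bar 1: v0=G3 v1=G4 downbeat P8
bar 2: v0=A3 v1=C4 downbeat m3
bar 3: v0=B3 v1=G4 downbeat m6
bar 4: v0=D4 v1=B4 downbeat M6
bar 5: v0=E4 v1=G4 downbeat m3
bar 6: v0=C4 v1=E4 downbeat M3
bar 7: v0=B3 v1=F4 downbeat TT
bar 8: v0=C4 v1=G4 downbeat P5
bar 9: v0=D4 v1=A4 downbeat P5
bar 10: v0=E3 v1=C4 downbeat m6
bar 11: v0=F3 v1=F4 downbeat P8
  -> R2 @ bar 1 tick 0 v(0, 1): F3/A3 M3 -> G3/G4 P8 similar
  -> R7 @ bar 1 tick 0 v(1,): A3->G4 leap 10st
  -> R4 @ bar 7 tick 0 v(0, 1): B3/F4 TT untreated
  -> R4 @ bar 7 tick 2 v(0, 1): B3/F4 TT untreated
  -> R7 @ bar 7 tick 3 v(1,): F4->B4 leap 6st
  -> R2 @ bar 9 tick 0 v(0, 1): C4/E4 M3 -> D4/A4 P5 similar
  -> R7 @ bar 9 tick 2 v(1,): F4->B4 leap 6st
  -> R7 @ bar 10 tick 0 v(0,): D4->E3 leap 10st
  -> R7 @ bar 10 tick 0 v(1,): B4->C4 leap 11st
  -> R1 @ bar 11 tick 0 v(0, 1): E3/E4 P8 -> F3/F4 P8 similar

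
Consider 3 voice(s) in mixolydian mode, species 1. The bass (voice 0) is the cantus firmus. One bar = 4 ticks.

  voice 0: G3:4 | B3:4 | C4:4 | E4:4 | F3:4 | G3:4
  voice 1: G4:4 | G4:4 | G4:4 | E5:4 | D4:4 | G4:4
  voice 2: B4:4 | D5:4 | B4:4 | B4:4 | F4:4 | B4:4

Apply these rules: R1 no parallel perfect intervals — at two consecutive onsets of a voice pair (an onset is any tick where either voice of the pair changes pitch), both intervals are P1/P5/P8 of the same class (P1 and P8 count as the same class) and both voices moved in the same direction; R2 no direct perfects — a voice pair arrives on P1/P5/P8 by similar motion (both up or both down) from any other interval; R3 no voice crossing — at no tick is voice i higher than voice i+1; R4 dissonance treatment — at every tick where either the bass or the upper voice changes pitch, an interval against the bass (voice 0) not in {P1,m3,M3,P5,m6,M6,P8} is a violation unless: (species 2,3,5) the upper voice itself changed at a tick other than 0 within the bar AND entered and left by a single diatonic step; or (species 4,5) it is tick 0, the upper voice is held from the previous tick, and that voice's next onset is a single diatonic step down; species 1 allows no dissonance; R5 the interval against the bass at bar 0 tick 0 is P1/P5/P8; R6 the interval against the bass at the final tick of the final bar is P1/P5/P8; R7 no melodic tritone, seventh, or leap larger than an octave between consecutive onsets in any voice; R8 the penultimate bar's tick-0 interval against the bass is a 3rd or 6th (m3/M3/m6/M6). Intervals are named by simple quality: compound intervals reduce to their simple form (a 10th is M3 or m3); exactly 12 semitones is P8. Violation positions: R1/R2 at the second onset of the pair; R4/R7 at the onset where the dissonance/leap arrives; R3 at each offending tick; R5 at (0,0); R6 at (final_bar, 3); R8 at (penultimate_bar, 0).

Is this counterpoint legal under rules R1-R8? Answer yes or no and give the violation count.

bar 0: v0=G3 v1=G4 v2=B4 (M3)
bar 1: v0=B3 v1=G4 v2=D5 (m3)
bar 2: v0=C4 v1=G4 v2=B4 (M7)
bar 3: v0=E4 v1=E5 v2=B4 (P5)
bar 4: v0=F3 v1=D4 v2=F4 (P8)
bar 5: v0=G3 v1=G4 v2=B4 (M3)
  R5 @ bar0.0: opens on M3
  R4 @ bar2.0: C4/B4 M7 untreated
  R2 @ bar3.0: C4/G4 P5 -> E4/E5 P8 similar
  R3 @ bar3.0: E5 above B4
  R3 @ bar3.1: E5 above B4
  R3 @ bar3.2: E5 above B4
  R3 @ bar3.3: E5 above B4
  R2 @ bar4.0: E4/B4 P5 -> F3/F4 P8 similar
  R7 @ bar4.0: E4->F3 leap 11st
  R7 @ bar4.0: E5->D4 leap 14st
  R7 @ bar4.0: B4->F4 leap 6st
  R8 @ bar4.0: penult P8 not 3rd/6th
  R2 @ bar5.0: F3/D4 M6 -> G3/G4 P8 similar
  R7 @ bar5.0: F4->B4 leap 6st
  R6 @ bar5.3: closes on M3

No (15 violations)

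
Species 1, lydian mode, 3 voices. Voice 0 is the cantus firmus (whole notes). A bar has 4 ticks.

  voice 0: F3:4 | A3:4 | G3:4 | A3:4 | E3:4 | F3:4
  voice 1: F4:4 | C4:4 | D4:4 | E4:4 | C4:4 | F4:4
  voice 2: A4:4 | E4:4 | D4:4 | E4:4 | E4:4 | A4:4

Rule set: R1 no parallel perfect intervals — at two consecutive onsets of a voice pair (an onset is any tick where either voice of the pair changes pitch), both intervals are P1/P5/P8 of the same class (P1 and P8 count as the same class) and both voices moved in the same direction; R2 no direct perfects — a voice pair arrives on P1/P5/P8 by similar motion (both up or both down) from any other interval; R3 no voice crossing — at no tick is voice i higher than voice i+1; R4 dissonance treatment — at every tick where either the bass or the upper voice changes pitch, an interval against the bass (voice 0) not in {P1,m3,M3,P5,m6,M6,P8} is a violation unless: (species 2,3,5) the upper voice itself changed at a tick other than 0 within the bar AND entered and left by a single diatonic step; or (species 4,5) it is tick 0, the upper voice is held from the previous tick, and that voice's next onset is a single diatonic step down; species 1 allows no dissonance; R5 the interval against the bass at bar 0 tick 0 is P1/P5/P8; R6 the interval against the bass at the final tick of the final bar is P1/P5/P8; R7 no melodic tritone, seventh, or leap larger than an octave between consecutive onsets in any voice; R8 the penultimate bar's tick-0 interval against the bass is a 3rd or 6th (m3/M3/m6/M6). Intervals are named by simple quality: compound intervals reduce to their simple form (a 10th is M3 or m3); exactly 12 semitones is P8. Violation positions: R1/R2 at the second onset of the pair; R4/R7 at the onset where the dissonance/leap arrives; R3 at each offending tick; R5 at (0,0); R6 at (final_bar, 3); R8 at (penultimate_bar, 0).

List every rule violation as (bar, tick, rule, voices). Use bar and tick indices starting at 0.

bar 0: v0=F3 v1=F4 v2=A4 downbeat M3
bar 1: v0=A3 v1=C4 v2=E4 downbeat P5
bar 2: v0=G3 v1=D4 v2=D4 downbeat P5
bar 3: v0=A3 v1=E4 v2=E4 downbeat P5
bar 4: v0=E3 v1=C4 v2=E4 downbeat P8
bar 5: v0=F3 v1=F4 v2=A4 downbeat M3
  -> R5 @ bar 0 tick 0 v(0, 2): opens on M3
  -> R1 @ bar 2 tick 0 v(0, 2): A3/E4 P5 -> G3/D4 P5 similar
  -> R1 @ bar 3 tick 0 v(0, 1): G3/D4 P5 -> A3/E4 P5 similar
  -> R1 @ bar 3 tick 0 v(0, 2): G3/D4 P5 -> A3/E4 P5 similar
  -> R1 @ bar 3 tick 0 v(1, 2): D4/D4 P1 -> E4/E4 P1 similar
  -> R8 @ bar 4 tick 0 v(0, 2): penult P8 not 3rd/6th
  -> R2 @ bar 5 tick 0 v(0, 1): E3/C4 m6 -> F3/F4 P8 similar
  -> R6 @ bar 5 tick 3 v(0, 2): closes on M3

(0, 0, R5, (0, 2))
(2, 0, R1, (0, 2))
(3, 0, R1, (0, 1))
(3, 0, R1, (0, 2))
(3, 0, R1, (1, 2))
(4, 0, R8, (0, 2))
(5, 0, R2, (0, 1))
(5, 3, R6, (0, 2))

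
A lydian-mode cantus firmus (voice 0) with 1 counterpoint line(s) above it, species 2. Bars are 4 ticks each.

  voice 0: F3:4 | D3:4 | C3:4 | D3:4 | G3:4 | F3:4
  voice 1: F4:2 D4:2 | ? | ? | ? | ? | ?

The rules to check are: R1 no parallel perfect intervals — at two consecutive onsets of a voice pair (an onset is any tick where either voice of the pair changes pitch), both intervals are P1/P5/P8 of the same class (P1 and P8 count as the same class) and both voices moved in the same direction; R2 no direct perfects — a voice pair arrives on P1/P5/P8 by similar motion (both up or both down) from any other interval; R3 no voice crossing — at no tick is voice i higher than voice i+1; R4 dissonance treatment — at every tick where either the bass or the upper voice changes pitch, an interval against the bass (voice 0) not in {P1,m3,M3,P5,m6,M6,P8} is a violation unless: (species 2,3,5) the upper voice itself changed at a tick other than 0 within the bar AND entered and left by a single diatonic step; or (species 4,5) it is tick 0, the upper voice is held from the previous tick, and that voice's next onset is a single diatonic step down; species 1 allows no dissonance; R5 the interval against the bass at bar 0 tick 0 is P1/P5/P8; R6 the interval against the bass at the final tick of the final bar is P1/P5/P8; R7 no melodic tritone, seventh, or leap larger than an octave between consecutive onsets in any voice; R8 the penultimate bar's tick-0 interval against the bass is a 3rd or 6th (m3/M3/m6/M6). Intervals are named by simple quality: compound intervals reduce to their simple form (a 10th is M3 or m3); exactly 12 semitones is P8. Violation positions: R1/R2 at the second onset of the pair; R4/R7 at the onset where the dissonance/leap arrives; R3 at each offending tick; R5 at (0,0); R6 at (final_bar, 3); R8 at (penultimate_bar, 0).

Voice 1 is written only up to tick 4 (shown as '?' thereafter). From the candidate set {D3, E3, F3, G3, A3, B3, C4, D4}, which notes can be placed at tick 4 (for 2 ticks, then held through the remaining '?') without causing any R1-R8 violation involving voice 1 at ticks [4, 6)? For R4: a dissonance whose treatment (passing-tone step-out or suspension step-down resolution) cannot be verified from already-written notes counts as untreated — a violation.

{B3, D4, F3}

D3: violates R2
E3: violates R4,R7
F3: legal
G3: violates R4
A3: violates R2
B3: legal
C4: violates R4
D4: legal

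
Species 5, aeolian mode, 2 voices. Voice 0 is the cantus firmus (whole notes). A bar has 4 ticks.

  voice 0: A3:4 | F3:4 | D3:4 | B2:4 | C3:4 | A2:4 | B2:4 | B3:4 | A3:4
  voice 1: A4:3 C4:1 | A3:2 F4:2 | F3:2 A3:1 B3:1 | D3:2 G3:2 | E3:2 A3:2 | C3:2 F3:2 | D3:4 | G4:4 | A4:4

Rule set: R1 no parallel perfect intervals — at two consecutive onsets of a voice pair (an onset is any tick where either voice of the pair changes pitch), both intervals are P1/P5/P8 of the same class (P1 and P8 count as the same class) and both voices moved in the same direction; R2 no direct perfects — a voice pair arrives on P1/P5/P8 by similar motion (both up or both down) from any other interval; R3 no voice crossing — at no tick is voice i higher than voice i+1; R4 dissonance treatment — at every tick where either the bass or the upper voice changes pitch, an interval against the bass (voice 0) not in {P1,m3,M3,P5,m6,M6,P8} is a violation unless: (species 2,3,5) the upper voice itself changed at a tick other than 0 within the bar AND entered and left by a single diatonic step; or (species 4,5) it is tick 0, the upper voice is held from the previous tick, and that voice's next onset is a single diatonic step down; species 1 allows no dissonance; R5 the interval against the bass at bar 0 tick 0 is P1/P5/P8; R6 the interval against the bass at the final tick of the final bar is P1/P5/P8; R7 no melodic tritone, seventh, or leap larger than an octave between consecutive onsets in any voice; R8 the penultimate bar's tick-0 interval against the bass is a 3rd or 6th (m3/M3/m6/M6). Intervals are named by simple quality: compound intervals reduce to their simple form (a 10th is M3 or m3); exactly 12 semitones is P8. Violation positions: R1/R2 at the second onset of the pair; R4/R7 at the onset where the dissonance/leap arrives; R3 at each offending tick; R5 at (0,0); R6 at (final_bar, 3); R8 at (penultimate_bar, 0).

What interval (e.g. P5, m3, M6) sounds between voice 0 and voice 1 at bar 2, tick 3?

voice 0=D3 voice 1=B3 -> M6

M6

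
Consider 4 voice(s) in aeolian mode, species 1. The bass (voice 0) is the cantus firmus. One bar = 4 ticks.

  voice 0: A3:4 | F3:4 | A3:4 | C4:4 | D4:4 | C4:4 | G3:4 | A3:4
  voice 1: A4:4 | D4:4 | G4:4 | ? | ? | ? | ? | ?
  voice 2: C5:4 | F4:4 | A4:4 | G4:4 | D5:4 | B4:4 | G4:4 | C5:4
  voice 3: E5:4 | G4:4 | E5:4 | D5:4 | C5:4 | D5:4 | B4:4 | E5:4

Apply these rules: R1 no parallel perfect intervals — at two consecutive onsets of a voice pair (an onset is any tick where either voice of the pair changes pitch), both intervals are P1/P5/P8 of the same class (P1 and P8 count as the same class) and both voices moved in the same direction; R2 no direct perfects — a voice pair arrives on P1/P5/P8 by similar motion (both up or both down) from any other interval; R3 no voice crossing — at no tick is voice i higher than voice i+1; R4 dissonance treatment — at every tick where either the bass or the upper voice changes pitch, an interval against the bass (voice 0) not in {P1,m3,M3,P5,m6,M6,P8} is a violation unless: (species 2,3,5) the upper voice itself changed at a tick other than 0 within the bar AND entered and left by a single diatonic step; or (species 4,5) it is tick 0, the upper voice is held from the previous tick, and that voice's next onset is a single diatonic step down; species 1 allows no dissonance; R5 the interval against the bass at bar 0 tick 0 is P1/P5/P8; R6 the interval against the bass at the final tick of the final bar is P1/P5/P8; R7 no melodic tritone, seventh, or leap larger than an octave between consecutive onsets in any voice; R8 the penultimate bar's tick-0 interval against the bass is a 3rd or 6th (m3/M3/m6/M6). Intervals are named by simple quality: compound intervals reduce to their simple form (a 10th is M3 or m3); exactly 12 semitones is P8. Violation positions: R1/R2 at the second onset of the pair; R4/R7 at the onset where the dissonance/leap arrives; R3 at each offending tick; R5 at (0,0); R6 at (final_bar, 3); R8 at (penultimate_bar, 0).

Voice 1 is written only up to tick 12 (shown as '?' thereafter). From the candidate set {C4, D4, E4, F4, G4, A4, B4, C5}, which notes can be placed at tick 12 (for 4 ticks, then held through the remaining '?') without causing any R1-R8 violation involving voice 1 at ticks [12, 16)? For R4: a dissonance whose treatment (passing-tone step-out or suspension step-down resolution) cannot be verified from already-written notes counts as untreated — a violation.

C4: violates R2
D4: violates R2,R4
E4: legal
F4: violates R4
G4: legal
A4: violates R3
B4: violates R3,R4
C5: violates R2,R3

{E4, G4}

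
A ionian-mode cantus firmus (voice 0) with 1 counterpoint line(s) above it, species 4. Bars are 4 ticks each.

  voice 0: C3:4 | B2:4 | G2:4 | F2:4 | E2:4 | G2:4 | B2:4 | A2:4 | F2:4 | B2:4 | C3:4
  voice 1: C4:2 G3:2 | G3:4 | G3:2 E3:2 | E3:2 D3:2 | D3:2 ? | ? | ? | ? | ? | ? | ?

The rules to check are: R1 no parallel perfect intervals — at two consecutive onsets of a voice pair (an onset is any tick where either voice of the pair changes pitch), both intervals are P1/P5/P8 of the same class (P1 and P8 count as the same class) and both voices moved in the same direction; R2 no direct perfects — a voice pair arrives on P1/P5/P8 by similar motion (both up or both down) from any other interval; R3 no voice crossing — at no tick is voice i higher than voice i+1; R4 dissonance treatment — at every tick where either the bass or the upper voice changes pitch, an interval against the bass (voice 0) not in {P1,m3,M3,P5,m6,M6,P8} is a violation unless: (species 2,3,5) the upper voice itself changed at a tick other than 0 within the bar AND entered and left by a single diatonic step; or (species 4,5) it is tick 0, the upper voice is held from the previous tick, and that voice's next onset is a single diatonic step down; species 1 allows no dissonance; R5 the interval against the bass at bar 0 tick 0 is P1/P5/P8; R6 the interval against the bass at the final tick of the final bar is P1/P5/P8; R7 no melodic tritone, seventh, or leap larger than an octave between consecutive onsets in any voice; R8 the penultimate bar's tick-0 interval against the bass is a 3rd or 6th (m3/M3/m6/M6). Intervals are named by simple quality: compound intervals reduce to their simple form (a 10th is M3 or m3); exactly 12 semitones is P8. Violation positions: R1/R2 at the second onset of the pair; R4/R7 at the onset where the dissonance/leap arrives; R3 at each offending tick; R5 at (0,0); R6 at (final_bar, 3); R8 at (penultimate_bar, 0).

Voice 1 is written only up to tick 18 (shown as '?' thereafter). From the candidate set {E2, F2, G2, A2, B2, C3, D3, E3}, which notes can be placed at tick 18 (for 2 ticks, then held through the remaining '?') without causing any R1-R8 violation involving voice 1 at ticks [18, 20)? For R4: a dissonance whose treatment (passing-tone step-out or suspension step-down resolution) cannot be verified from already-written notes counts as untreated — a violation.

{B2, C3, D3, E3, G2}

E2: violates R7
F2: violates R4
G2: legal
A2: violates R4
B2: legal
C3: legal
D3: legal
E3: legal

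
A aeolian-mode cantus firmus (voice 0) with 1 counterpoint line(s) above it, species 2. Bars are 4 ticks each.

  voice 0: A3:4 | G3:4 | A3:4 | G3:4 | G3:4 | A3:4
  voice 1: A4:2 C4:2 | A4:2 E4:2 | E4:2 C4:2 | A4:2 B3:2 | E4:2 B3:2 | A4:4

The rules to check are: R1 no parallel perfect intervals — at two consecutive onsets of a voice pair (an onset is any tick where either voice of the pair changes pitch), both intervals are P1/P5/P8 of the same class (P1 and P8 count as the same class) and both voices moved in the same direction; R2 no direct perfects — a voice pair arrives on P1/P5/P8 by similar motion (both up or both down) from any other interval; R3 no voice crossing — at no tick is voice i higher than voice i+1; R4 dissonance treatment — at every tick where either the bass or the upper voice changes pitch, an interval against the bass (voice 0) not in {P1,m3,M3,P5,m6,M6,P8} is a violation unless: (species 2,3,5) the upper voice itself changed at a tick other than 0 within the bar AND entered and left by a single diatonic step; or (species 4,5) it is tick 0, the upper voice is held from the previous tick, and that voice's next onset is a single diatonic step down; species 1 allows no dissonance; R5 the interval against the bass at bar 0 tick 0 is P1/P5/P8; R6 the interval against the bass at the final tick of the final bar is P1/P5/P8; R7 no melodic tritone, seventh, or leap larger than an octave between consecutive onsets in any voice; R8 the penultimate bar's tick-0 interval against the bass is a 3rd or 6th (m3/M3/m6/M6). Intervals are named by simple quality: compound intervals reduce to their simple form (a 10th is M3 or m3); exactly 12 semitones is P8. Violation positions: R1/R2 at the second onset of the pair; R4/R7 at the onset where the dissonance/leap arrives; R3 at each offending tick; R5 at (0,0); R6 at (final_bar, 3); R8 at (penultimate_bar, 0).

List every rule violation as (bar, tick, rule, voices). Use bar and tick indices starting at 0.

(1, 0, R4, (0, 1))
(3, 0, R4, (0, 1))
(3, 2, R7, (1,))
(5, 0, R2, (0, 1))
(5, 0, R7, (1,))

bar 0: v0=A3 v1=A4 downbeat P8
bar 1: v0=G3 v1=A4 downbeat M2
bar 2: v0=A3 v1=E4 downbeat P5
bar 3: v0=G3 v1=A4 downbeat M2
bar 4: v0=G3 v1=E4 downbeat M6
bar 5: v0=A3 v1=A4 downbeat P8
  -> R4 @ bar 1 tick 0 v(0, 1): G3/A4 M2 untreated
  -> R4 @ bar 3 tick 0 v(0, 1): G3/A4 M2 untreated
  -> R7 @ bar 3 tick 2 v(1,): A4->B3 leap 10st
  -> R2 @ bar 5 tick 0 v(0, 1): G3/B3 M3 -> A3/A4 P8 similar
  -> R7 @ bar 5 tick 0 v(1,): B3->A4 leap 10st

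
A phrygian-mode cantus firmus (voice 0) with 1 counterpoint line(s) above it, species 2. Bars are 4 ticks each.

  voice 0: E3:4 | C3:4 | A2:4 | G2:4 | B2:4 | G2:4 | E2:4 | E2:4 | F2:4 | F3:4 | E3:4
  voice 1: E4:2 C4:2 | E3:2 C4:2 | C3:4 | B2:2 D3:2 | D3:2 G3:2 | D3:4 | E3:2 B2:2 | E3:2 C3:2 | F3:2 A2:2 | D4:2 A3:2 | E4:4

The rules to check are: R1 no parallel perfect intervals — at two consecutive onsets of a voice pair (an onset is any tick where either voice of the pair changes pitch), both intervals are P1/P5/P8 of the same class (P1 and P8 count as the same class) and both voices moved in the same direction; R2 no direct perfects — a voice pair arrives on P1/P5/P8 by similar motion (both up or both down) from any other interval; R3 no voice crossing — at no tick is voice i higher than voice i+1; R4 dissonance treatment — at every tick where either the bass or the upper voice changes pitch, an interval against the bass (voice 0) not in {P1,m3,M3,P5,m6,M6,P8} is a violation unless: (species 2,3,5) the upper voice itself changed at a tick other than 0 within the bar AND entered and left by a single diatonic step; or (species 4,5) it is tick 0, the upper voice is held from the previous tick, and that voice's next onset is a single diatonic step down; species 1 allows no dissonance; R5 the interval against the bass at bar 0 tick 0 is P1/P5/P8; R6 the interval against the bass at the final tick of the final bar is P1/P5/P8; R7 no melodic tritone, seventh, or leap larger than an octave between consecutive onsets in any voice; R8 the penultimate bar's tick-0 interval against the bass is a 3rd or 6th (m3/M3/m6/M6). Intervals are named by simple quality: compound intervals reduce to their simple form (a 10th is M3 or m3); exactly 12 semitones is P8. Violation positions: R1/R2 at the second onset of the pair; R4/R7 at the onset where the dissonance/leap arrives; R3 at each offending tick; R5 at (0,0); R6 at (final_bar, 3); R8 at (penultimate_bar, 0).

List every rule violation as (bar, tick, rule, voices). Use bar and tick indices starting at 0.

(5, 0, R2, (0, 1))
(8, 0, R2, (0, 1))
(9, 0, R7, (1,))

bar 0: v0=E3 v1=E4 downbeat P8
bar 1: v0=C3 v1=E3 downbeat M3
bar 2: v0=A2 v1=C3 downbeat m3
bar 3: v0=G2 v1=B2 downbeat M3
bar 4: v0=B2 v1=D3 downbeat m3
bar 5: v0=G2 v1=D3 downbeat P5
bar 6: v0=E2 v1=E3 downbeat P8
bar 7: v0=E2 v1=E3 downbeat P8
bar 8: v0=F2 v1=F3 downbeat P8
bar 9: v0=F3 v1=D4 downbeat M6
bar 10: v0=E3 v1=E4 downbeat P8
  -> R2 @ bar 5 tick 0 v(0, 1): B2/G3 m6 -> G2/D3 P5 similar
  -> R2 @ bar 8 tick 0 v(0, 1): E2/C3 m6 -> F2/F3 P8 similar
  -> R7 @ bar 9 tick 0 v(1,): A2->D4 leap 17st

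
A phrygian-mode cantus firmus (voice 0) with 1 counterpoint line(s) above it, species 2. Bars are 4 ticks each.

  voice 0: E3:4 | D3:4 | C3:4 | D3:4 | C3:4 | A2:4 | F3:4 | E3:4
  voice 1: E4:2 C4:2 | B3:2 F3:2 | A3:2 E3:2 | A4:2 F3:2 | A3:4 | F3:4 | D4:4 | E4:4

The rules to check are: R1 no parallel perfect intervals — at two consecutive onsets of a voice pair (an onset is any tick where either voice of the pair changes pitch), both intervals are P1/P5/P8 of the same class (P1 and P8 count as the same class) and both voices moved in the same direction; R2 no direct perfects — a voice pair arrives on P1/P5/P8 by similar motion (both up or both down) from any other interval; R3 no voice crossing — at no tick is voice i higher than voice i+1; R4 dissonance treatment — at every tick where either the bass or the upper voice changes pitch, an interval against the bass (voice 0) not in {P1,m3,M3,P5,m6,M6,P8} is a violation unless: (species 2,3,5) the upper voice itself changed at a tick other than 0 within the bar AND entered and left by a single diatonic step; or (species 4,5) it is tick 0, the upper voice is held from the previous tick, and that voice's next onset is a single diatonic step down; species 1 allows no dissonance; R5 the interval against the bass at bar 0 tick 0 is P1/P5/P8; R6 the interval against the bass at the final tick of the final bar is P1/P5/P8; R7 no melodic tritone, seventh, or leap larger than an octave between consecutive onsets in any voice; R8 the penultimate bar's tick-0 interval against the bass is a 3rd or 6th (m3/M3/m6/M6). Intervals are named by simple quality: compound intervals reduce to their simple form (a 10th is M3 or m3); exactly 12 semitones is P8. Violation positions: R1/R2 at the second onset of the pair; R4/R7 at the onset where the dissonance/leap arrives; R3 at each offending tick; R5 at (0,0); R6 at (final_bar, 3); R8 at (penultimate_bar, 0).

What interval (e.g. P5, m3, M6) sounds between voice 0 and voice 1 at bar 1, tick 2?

m3

voice 0=D3 voice 1=F3 -> m3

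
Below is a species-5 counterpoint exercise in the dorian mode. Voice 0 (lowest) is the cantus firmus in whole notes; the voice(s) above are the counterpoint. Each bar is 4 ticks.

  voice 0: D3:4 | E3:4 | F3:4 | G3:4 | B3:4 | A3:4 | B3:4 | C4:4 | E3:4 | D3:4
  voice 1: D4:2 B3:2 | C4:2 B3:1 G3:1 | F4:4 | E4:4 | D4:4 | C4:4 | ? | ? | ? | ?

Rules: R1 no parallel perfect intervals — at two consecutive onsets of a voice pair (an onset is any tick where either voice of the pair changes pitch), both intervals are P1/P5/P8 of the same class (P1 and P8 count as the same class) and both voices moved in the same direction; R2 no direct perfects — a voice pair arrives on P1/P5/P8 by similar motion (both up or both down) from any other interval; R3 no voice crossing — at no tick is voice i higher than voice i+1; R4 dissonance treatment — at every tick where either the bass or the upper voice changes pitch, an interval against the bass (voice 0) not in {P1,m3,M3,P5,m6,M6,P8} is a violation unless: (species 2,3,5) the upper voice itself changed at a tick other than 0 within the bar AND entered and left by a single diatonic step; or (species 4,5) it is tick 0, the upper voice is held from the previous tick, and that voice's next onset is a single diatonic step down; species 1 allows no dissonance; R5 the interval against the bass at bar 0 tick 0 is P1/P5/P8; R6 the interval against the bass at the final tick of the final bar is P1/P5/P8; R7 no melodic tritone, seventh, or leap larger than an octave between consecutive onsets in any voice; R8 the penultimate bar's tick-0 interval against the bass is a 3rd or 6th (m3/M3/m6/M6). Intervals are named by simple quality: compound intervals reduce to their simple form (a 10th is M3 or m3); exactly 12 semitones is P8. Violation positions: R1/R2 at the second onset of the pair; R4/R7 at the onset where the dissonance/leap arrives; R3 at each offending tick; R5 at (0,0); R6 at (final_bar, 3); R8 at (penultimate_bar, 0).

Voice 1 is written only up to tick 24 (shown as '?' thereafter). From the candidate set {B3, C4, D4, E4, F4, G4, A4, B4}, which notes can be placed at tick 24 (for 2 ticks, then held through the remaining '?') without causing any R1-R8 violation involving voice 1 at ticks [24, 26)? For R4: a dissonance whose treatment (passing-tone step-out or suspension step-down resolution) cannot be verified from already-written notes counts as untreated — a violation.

B3: legal
C4: violates R4
D4: legal
E4: violates R4
F4: violates R4
G4: legal
A4: violates R4
B4: violates R2,R7

{B3, D4, G4}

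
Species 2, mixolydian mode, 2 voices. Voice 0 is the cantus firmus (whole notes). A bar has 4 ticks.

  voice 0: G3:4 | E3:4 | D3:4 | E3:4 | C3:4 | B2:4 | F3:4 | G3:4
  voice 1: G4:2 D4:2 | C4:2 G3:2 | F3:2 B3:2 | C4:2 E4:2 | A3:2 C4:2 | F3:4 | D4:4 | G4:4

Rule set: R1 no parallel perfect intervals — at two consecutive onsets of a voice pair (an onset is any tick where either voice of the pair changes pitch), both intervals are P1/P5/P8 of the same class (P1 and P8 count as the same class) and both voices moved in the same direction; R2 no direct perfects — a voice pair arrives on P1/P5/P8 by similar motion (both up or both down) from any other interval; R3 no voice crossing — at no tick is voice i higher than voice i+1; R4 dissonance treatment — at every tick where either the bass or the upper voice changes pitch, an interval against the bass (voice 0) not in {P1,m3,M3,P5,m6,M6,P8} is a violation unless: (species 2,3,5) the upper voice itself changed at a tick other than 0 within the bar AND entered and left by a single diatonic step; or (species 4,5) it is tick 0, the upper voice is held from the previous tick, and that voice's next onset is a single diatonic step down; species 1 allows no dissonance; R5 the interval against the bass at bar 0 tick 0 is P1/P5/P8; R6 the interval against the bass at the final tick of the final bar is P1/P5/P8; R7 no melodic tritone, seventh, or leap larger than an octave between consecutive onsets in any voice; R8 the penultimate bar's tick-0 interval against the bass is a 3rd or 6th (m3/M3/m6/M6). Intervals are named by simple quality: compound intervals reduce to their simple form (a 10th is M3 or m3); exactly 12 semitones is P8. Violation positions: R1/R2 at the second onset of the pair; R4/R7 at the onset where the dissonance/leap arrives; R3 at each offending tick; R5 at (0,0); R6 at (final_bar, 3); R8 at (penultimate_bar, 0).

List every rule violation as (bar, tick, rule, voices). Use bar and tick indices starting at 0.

bar 0: v0=G3 v1=G4 downbeat P8
bar 1: v0=E3 v1=C4 downbeat m6
bar 2: v0=D3 v1=F3 downbeat m3
bar 3: v0=E3 v1=C4 downbeat m6
bar 4: v0=C3 v1=A3 downbeat M6
bar 5: v0=B2 v1=F3 downbeat TT
bar 6: v0=F3 v1=D4 downbeat M6
bar 7: v0=G3 v1=G4 downbeat P8
  -> R7 @ bar 2 tick 2 v(1,): F3->B3 leap 6st
  -> R4 @ bar 5 tick 0 v(0, 1): B2/F3 TT untreated
  -> R7 @ bar 6 tick 0 v(0,): B2->F3 leap 6st
  -> R2 @ bar 7 tick 0 v(0, 1): F3/D4 M6 -> G3/G4 P8 similar

(2, 2, R7, (1,))
(5, 0, R4, (0, 1))
(6, 0, R7, (0,))
(7, 0, R2, (0, 1))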